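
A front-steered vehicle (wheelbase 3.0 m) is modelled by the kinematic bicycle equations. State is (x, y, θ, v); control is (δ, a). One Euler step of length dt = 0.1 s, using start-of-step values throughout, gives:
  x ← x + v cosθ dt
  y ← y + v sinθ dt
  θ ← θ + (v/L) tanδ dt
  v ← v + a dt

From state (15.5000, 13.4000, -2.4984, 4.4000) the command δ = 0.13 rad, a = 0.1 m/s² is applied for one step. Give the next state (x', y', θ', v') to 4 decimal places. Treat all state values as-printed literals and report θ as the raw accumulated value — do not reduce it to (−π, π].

x' = 15.5000 + 4.4000·cos(-2.4984)·0.1 = 15.1479
y' = 13.4000 + 4.4000·sin(-2.4984)·0.1 = 13.1361
θ' = -2.4984 + (4.4000/3.0)·tan(0.13)·0.1 = -2.4792
v' = 4.4000 + 0.1000·0.1 = 4.4100

(15.1479, 13.1361, -2.4792, 4.4100)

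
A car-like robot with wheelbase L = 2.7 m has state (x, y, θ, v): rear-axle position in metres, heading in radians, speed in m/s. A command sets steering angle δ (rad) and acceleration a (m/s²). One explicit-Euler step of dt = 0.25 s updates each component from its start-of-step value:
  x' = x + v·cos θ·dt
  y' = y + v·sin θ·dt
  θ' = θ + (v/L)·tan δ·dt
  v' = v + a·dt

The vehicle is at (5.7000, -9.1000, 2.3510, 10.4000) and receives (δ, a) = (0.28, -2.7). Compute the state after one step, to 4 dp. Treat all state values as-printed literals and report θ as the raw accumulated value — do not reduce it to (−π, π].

x' = 5.7000 + 10.4000·cos(2.3510)·0.25 = 3.8711
y' = -9.1000 + 10.4000·sin(2.3510)·0.25 = -7.2520
θ' = 2.3510 + (10.4000/2.7)·tan(0.28)·0.25 = 2.6279
v' = 10.4000 − 2.7000·0.25 = 9.7250

(3.8711, -7.2520, 2.6279, 9.7250)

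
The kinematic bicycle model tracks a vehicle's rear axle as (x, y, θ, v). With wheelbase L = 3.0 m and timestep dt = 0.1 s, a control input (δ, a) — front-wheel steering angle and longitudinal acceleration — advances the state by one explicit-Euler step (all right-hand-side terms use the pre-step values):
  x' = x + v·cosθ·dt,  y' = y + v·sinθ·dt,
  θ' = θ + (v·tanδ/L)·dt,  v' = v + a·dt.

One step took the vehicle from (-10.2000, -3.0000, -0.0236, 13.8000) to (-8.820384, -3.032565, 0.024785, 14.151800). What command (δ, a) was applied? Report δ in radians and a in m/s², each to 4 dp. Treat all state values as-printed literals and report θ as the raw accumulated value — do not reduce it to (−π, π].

δ = 0.1048, a = 3.5180

a = (v'−v)/dt = (0.351800)/0.1 = 3.5180
Δθ = θ'−θ = 0.048385;  (v·dt/L) = 13.8000·0.1/3.0 = 0.460000
tan δ = Δθ·L/(v·dt) = 0.105185  →  δ = 0.1048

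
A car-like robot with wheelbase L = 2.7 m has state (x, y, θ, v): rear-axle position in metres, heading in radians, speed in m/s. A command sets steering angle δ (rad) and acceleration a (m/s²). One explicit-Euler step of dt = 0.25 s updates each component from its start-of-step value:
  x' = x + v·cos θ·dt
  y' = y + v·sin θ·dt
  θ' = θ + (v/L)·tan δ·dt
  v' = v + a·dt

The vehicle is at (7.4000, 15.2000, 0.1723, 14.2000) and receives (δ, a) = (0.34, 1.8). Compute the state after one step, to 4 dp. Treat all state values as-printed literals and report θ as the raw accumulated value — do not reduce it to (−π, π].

(10.8974, 15.8086, 0.6374, 14.6500)

x' = 7.4000 + 14.2000·cos(0.1723)·0.25 = 10.8974
y' = 15.2000 + 14.2000·sin(0.1723)·0.25 = 15.8086
θ' = 0.1723 + (14.2000/2.7)·tan(0.34)·0.25 = 0.6374
v' = 14.2000 + 1.8000·0.25 = 14.6500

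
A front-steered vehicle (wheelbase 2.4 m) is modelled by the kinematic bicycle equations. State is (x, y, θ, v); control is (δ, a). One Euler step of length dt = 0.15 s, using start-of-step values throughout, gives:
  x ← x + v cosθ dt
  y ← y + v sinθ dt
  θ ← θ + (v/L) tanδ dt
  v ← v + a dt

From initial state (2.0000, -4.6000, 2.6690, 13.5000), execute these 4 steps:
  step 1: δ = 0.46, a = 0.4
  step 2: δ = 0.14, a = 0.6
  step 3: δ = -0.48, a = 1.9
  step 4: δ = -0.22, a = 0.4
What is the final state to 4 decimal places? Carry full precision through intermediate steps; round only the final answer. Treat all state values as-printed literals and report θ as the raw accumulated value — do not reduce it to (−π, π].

after step 1 (δ=0.46, a=0.4): (0.196958, -3.678228, 3.087035, 13.560000)
after step 2 (δ=0.14, a=0.6): (-1.834016, -3.567312, 3.206466, 13.650000)
after step 3 (δ=-0.48, a=1.9): (-3.877209, -3.700048, 2.762320, 13.935000)
after step 4 (δ=-0.22, a=0.4): (-5.818913, -2.926143, 2.567562, 13.995000)

(-5.8189, -2.9261, 2.5676, 13.9950)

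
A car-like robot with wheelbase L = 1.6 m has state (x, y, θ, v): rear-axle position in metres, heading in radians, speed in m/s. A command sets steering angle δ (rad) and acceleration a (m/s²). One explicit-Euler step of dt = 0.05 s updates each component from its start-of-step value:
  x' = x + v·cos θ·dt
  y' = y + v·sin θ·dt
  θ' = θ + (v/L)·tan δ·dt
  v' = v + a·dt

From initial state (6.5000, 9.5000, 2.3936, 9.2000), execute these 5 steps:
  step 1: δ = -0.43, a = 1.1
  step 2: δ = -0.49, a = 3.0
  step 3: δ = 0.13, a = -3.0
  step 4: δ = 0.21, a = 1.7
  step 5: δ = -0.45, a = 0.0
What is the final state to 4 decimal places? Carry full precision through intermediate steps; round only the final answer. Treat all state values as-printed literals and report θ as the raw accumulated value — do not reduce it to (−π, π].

after step 1 (δ=-0.43, a=1.1): (6.162794, 9.812878, 2.261746, 9.255000)
after step 2 (δ=-0.49, a=3.0): (5.867898, 10.169492, 2.107481, 9.405000)
after step 3 (δ=0.13, a=-3.0): (5.627464, 10.573629, 2.145905, 9.255000)
after step 4 (δ=0.21, a=1.7): (5.375762, 10.961937, 2.207550, 9.340000)
after step 5 (δ=-0.45, a=0.0): (5.098090, 11.337420, 2.066558, 9.340000)

(5.0981, 11.3374, 2.0666, 9.3400)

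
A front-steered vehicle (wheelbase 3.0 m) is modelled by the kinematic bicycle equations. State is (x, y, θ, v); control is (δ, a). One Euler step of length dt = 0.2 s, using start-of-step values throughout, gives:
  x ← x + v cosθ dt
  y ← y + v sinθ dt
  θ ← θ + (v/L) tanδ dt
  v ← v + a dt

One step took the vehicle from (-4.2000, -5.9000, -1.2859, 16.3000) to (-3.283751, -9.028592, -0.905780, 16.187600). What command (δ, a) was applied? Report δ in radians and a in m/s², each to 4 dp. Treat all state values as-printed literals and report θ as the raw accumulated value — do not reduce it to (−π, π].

δ = 0.3365, a = -0.5620

a = (v'−v)/dt = (-0.112400)/0.2 = -0.5620
Δθ = θ'−θ = 0.380120;  (v·dt/L) = 16.3000·0.2/3.0 = 1.086667
tan δ = Δθ·L/(v·dt) = 0.349804  →  δ = 0.3365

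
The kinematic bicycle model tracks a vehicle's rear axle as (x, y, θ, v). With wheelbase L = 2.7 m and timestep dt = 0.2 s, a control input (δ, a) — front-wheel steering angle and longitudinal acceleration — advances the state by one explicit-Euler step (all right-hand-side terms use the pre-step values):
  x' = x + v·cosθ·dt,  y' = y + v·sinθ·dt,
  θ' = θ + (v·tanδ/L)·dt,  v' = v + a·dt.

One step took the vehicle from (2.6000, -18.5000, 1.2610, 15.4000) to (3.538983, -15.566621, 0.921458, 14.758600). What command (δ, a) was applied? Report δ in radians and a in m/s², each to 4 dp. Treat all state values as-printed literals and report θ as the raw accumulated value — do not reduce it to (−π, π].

a = (v'−v)/dt = (-0.641400)/0.2 = -3.2070
Δθ = θ'−θ = -0.339542;  (v·dt/L) = 15.4000·0.2/2.7 = 1.140741
tan δ = Δθ·L/(v·dt) = -0.297650  →  δ = -0.2893

δ = -0.2893, a = -3.2070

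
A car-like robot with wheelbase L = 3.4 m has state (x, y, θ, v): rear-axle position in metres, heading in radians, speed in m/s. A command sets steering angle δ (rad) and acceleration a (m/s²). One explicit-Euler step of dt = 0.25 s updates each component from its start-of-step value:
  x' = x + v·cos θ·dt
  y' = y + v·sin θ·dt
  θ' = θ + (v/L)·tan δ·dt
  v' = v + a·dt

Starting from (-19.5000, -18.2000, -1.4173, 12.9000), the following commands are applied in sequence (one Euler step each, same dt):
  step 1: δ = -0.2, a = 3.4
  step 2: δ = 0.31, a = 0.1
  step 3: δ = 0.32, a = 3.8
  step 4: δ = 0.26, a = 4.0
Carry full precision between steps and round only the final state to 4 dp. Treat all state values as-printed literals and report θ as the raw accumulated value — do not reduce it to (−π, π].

after step 1 (δ=-0.2, a=3.4): (-19.006916, -21.387082, -1.609576, 13.750000)
after step 2 (δ=0.31, a=0.1): (-19.140189, -24.821998, -1.285716, 13.775000)
after step 3 (δ=0.32, a=3.8): (-18.171687, -28.126755, -0.950062, 14.725000)
after step 4 (δ=0.26, a=4.0): (-16.030553, -31.121274, -0.662035, 15.725000)

(-16.0306, -31.1213, -0.6620, 15.7250)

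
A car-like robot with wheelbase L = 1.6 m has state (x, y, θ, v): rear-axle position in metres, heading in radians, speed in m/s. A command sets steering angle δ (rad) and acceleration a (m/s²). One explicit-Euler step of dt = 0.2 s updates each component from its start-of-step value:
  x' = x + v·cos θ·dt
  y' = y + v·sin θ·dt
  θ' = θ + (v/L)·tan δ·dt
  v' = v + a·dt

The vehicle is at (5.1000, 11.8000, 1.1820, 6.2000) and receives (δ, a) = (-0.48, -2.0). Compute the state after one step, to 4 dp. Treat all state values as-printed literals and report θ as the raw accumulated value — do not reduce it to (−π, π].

x' = 5.1000 + 6.2000·cos(1.1820)·0.2 = 5.5701
y' = 11.8000 + 6.2000·sin(1.1820)·0.2 = 12.9475
θ' = 1.1820 + (6.2000/1.6)·tan(-0.48)·0.2 = 0.7785
v' = 6.2000 − 2.0000·0.2 = 5.8000

(5.5701, 12.9475, 0.7785, 5.8000)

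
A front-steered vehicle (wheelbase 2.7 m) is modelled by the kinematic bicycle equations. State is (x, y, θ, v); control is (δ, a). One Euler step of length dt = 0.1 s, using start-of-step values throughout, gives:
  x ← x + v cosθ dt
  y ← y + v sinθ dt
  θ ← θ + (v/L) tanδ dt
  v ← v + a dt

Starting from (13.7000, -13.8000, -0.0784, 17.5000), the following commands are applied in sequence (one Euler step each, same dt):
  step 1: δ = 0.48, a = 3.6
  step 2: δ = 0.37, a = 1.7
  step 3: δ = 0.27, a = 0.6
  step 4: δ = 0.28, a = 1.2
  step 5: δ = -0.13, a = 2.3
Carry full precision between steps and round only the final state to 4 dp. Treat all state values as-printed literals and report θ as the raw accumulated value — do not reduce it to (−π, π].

after step 1 (δ=0.48, a=3.6): (15.444625, -13.937059, 0.259033, 17.860000)
after step 2 (δ=0.37, a=1.7): (17.171040, -13.479583, 0.515597, 18.030000)
after step 3 (δ=0.27, a=0.6): (18.739647, -12.590606, 0.700410, 18.090000)
after step 4 (δ=0.28, a=1.2): (20.122769, -11.424648, 0.893072, 18.210000)
after step 5 (δ=-0.13, a=2.3): (21.264576, -10.006087, 0.804897, 18.440000)

(21.2646, -10.0061, 0.8049, 18.4400)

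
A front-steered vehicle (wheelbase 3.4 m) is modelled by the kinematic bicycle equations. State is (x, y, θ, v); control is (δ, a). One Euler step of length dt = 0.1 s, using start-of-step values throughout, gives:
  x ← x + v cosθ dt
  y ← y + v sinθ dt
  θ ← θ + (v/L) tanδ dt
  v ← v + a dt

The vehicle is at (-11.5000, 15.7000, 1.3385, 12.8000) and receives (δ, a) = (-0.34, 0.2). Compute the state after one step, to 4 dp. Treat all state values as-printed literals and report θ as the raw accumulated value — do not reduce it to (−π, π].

x' = -11.5000 + 12.8000·cos(1.3385)·0.1 = -11.2053
y' = 15.7000 + 12.8000·sin(1.3385)·0.1 = 16.9456
θ' = 1.3385 + (12.8000/3.4)·tan(-0.34)·0.1 = 1.2053
v' = 12.8000 + 0.2000·0.1 = 12.8200

(-11.2053, 16.9456, 1.2053, 12.8200)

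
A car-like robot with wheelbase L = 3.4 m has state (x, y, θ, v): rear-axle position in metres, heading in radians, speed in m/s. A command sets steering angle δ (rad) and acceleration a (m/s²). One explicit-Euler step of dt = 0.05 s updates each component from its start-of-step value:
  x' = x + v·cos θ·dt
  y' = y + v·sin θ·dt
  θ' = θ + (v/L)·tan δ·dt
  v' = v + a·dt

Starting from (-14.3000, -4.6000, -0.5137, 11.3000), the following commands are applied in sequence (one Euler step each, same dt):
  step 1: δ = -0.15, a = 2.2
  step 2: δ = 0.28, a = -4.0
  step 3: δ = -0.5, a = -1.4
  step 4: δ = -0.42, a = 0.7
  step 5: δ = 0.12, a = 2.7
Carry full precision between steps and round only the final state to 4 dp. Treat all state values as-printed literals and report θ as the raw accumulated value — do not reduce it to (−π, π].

(-11.9146, -6.0798, -0.6340, 11.3100)

after step 1 (δ=-0.15, a=2.2): (-13.807923, -4.877643, -0.538815, 11.410000)
after step 2 (δ=0.28, a=-4.0): (-13.318253, -5.170377, -0.490565, 11.210000)
after step 3 (δ=-0.5, a=-1.4): (-12.823855, -5.434443, -0.580625, 11.140000)
after step 4 (δ=-0.42, a=0.7): (-12.358136, -5.739983, -0.653784, 11.175000)
after step 5 (δ=0.12, a=2.7): (-11.914607, -6.079812, -0.633968, 11.310000)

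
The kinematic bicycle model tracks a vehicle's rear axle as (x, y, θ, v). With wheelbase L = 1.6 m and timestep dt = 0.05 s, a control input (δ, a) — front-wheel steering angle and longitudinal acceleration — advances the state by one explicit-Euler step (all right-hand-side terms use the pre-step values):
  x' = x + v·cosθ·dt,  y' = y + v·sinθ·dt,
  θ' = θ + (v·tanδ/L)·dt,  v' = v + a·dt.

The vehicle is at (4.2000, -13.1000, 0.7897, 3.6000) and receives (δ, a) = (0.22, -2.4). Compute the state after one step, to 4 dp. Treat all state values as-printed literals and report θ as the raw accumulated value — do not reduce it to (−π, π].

(4.3267, -12.9722, 0.8149, 3.4800)

x' = 4.2000 + 3.6000·cos(0.7897)·0.05 = 4.3267
y' = -13.1000 + 3.6000·sin(0.7897)·0.05 = -12.9722
θ' = 0.7897 + (3.6000/1.6)·tan(0.22)·0.05 = 0.8149
v' = 3.6000 − 2.4000·0.05 = 3.4800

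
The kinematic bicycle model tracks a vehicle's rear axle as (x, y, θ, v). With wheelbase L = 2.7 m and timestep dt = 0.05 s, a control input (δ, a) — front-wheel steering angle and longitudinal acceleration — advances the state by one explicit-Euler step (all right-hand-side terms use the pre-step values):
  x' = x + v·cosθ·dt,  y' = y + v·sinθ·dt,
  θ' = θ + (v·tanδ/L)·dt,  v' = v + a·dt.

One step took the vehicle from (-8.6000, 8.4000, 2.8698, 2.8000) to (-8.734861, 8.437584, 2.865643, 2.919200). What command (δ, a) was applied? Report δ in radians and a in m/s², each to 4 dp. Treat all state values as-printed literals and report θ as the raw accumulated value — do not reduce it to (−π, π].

δ = -0.0800, a = 2.3840

a = (v'−v)/dt = (0.119200)/0.05 = 2.3840
Δθ = θ'−θ = -0.004157;  (v·dt/L) = 2.8000·0.05/2.7 = 0.051852
tan δ = Δθ·L/(v·dt) = -0.080171  →  δ = -0.0800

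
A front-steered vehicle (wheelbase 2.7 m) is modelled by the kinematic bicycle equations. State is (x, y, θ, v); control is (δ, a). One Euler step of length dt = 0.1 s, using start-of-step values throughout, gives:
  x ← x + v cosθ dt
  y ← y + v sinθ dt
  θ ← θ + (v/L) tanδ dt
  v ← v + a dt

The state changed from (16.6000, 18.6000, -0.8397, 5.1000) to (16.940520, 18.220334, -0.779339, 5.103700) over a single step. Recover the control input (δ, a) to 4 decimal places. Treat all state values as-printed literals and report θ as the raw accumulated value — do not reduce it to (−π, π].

δ = 0.3093, a = 0.0370

a = (v'−v)/dt = (0.003700)/0.1 = 0.0370
Δθ = θ'−θ = 0.060361;  (v·dt/L) = 5.1000·0.1/2.7 = 0.188889
tan δ = Δθ·L/(v·dt) = 0.319558  →  δ = 0.3093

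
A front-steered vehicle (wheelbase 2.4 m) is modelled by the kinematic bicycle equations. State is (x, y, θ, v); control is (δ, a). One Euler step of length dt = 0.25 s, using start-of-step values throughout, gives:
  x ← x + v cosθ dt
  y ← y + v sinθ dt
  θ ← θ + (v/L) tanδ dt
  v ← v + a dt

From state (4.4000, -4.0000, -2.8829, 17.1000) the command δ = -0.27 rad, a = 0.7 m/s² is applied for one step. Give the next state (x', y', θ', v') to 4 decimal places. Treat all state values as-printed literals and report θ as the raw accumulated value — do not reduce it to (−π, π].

(0.2672, -5.0936, -3.3759, 17.2750)

x' = 4.4000 + 17.1000·cos(-2.8829)·0.25 = 0.2672
y' = -4.0000 + 17.1000·sin(-2.8829)·0.25 = -5.0936
θ' = -2.8829 + (17.1000/2.4)·tan(-0.27)·0.25 = -3.3759
v' = 17.1000 + 0.7000·0.25 = 17.2750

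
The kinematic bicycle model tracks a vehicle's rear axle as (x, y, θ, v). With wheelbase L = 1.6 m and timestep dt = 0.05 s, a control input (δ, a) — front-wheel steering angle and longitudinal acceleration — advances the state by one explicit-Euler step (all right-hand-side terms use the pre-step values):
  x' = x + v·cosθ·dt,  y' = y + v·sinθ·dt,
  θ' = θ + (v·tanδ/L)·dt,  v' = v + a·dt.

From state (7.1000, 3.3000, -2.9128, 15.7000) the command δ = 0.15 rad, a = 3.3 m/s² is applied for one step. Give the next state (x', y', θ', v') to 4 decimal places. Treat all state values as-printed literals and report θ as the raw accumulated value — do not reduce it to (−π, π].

(6.3355, 3.1220, -2.8386, 15.8650)

x' = 7.1000 + 15.7000·cos(-2.9128)·0.05 = 6.3355
y' = 3.3000 + 15.7000·sin(-2.9128)·0.05 = 3.1220
θ' = -2.9128 + (15.7000/1.6)·tan(0.15)·0.05 = -2.8386
v' = 15.7000 + 3.3000·0.05 = 15.8650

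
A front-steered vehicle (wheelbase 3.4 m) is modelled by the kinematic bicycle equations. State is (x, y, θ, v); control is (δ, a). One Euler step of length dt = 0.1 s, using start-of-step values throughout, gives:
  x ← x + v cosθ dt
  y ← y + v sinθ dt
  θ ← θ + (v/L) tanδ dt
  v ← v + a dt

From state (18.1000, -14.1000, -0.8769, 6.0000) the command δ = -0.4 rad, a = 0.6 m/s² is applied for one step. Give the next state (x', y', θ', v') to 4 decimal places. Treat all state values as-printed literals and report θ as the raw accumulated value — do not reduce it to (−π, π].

x' = 18.1000 + 6.0000·cos(-0.8769)·0.1 = 18.4837
y' = -14.1000 + 6.0000·sin(-0.8769)·0.1 = -14.5613
θ' = -0.8769 + (6.0000/3.4)·tan(-0.4)·0.1 = -0.9515
v' = 6.0000 + 0.6000·0.1 = 6.0600

(18.4837, -14.5613, -0.9515, 6.0600)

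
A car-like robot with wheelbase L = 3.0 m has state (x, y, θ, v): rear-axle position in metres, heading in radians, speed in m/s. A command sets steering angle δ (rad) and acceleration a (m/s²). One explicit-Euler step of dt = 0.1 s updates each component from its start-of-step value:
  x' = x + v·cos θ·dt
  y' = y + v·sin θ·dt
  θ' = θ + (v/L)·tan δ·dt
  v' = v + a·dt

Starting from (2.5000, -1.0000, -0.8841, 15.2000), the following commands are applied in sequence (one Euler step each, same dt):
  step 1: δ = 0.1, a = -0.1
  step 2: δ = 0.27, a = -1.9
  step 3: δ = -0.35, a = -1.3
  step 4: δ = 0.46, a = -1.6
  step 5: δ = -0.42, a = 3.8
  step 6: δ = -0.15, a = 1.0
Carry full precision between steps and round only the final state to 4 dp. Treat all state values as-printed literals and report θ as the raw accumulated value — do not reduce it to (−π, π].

after step 1 (δ=0.1, a=-0.1): (3.463658, -2.175484, -0.833264, 15.190000)
after step 2 (δ=0.27, a=-1.9): (4.485131, -3.299742, -0.693132, 15.000000)
after step 3 (δ=-0.35, a=-1.3): (5.639004, -4.258166, -0.875646, 14.870000)
after step 4 (δ=0.46, a=-1.6): (6.591428, -5.400119, -0.630069, 14.710000)
after step 5 (δ=-0.42, a=3.8): (7.779977, -6.266832, -0.849038, 15.090000)
after step 6 (δ=-0.15, a=1.0): (8.776982, -7.399556, -0.925059, 15.190000)

(8.7770, -7.3996, -0.9251, 15.1900)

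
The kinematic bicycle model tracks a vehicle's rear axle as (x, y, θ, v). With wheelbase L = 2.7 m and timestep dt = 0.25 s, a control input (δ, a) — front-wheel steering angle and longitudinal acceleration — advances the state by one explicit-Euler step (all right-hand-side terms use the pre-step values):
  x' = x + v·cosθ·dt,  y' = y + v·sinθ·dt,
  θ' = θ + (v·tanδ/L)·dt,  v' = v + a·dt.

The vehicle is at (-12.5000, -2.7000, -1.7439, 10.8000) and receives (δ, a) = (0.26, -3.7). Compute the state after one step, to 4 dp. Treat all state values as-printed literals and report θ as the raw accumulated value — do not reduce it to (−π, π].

(-12.9650, -5.3596, -1.4779, 9.8750)

x' = -12.5000 + 10.8000·cos(-1.7439)·0.25 = -12.9650
y' = -2.7000 + 10.8000·sin(-1.7439)·0.25 = -5.3596
θ' = -1.7439 + (10.8000/2.7)·tan(0.26)·0.25 = -1.4779
v' = 10.8000 − 3.7000·0.25 = 9.8750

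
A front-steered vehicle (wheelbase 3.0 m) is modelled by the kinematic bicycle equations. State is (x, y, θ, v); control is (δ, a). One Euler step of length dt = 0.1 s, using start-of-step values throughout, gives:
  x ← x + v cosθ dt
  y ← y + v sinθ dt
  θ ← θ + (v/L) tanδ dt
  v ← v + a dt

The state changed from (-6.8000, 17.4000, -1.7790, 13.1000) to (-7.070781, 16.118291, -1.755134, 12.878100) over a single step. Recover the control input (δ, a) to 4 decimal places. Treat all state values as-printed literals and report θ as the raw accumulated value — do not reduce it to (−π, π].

a = (v'−v)/dt = (-0.221900)/0.1 = -2.2190
Δθ = θ'−θ = 0.023866;  (v·dt/L) = 13.1000·0.1/3.0 = 0.436667
tan δ = Δθ·L/(v·dt) = 0.054655  →  δ = 0.0546

δ = 0.0546, a = -2.2190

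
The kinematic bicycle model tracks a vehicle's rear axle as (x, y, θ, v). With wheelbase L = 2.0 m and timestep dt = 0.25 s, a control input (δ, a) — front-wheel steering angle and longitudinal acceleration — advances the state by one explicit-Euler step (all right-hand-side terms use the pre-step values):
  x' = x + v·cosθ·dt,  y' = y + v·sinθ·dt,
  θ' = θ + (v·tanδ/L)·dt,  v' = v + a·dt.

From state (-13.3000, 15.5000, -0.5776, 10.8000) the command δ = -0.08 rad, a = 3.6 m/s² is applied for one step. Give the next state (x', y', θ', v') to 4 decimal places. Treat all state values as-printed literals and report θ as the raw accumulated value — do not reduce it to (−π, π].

x' = -13.3000 + 10.8000·cos(-0.5776)·0.25 = -11.0380
y' = 15.5000 + 10.8000·sin(-0.5776)·0.25 = 14.0258
θ' = -0.5776 + (10.8000/2.0)·tan(-0.08)·0.25 = -0.6858
v' = 10.8000 + 3.6000·0.25 = 11.7000

(-11.0380, 14.0258, -0.6858, 11.7000)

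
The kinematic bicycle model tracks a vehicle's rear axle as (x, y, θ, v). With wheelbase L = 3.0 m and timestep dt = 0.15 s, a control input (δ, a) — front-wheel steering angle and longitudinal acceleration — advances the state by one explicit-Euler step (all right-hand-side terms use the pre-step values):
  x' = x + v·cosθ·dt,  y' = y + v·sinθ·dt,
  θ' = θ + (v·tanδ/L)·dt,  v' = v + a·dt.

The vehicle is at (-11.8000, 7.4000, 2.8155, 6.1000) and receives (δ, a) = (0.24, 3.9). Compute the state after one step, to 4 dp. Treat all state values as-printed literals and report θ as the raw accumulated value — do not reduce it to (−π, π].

x' = -11.8000 + 6.1000·cos(2.8155)·0.15 = -12.6668
y' = 7.4000 + 6.1000·sin(2.8155)·0.15 = 7.6931
θ' = 2.8155 + (6.1000/3.0)·tan(0.24)·0.15 = 2.8901
v' = 6.1000 + 3.9000·0.15 = 6.6850

(-12.6668, 7.6931, 2.8901, 6.6850)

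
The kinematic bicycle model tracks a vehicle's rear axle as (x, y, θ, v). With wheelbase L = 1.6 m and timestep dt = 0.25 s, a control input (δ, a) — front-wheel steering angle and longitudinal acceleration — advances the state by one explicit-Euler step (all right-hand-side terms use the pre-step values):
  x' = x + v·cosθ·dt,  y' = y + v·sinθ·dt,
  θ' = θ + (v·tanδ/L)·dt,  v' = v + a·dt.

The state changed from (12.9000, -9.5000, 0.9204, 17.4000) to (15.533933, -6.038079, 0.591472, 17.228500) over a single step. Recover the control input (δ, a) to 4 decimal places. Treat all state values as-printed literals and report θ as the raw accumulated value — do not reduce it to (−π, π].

δ = -0.1204, a = -0.6860

a = (v'−v)/dt = (-0.171500)/0.25 = -0.6860
Δθ = θ'−θ = -0.328928;  (v·dt/L) = 17.4000·0.25/1.6 = 2.718750
tan δ = Δθ·L/(v·dt) = -0.120985  →  δ = -0.1204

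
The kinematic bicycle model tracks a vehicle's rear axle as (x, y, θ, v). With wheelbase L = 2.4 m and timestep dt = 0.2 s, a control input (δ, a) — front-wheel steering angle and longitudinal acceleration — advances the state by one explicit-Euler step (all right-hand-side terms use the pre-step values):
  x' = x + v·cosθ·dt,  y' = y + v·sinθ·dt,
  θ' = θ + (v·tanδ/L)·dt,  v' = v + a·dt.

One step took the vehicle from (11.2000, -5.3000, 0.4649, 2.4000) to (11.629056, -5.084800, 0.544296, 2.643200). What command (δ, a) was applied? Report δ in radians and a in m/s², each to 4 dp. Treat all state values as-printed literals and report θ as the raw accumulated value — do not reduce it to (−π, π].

δ = 0.3779, a = 1.2160

a = (v'−v)/dt = (0.243200)/0.2 = 1.2160
Δθ = θ'−θ = 0.079396;  (v·dt/L) = 2.4000·0.2/2.4 = 0.200000
tan δ = Δθ·L/(v·dt) = 0.396980  →  δ = 0.3779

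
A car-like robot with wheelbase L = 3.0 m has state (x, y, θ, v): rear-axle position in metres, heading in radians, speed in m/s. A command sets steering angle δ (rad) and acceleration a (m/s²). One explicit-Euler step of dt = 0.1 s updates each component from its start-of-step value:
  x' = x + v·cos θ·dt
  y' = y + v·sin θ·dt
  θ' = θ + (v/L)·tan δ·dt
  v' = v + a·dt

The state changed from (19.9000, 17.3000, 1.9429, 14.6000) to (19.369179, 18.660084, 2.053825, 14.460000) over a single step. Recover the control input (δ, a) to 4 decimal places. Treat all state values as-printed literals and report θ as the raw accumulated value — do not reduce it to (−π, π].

a = (v'−v)/dt = (-0.140000)/0.1 = -1.4000
Δθ = θ'−θ = 0.110925;  (v·dt/L) = 14.6000·0.1/3.0 = 0.486667
tan δ = Δθ·L/(v·dt) = 0.227928  →  δ = 0.2241

δ = 0.2241, a = -1.4000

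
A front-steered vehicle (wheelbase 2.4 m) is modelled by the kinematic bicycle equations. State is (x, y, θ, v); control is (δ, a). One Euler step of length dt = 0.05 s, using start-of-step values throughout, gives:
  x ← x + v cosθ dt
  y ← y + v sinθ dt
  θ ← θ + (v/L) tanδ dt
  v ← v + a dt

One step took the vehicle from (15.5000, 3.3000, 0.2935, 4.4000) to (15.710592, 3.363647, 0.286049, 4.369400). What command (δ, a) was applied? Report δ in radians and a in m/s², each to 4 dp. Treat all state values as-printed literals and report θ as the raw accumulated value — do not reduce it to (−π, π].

δ = -0.0811, a = -0.6120

a = (v'−v)/dt = (-0.030600)/0.05 = -0.6120
Δθ = θ'−θ = -0.007451;  (v·dt/L) = 4.4000·0.05/2.4 = 0.091667
tan δ = Δθ·L/(v·dt) = -0.081284  →  δ = -0.0811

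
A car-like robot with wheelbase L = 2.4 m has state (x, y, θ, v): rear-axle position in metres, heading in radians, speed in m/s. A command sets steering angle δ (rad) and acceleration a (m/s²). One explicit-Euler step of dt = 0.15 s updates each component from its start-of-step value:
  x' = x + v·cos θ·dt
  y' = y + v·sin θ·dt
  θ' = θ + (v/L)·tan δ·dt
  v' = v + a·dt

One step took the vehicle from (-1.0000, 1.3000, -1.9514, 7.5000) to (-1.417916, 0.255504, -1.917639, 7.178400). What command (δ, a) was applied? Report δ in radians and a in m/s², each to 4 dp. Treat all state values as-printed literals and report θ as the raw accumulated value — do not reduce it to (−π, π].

δ = 0.0719, a = -2.1440

a = (v'−v)/dt = (-0.321600)/0.15 = -2.1440
Δθ = θ'−θ = 0.033761;  (v·dt/L) = 7.5000·0.15/2.4 = 0.468750
tan δ = Δθ·L/(v·dt) = 0.072023  →  δ = 0.0719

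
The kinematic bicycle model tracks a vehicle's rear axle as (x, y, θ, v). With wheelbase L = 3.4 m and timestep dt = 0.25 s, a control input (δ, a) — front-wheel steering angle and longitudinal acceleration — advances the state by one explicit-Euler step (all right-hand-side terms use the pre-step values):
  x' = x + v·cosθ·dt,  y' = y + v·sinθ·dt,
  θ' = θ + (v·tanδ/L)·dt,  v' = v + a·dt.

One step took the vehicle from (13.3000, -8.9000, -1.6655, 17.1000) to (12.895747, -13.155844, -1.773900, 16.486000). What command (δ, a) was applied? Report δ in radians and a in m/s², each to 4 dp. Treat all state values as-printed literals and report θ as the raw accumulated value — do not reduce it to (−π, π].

a = (v'−v)/dt = (-0.614000)/0.25 = -2.4560
Δθ = θ'−θ = -0.108400;  (v·dt/L) = 17.1000·0.25/3.4 = 1.257353
tan δ = Δθ·L/(v·dt) = -0.086213  →  δ = -0.0860

δ = -0.0860, a = -2.4560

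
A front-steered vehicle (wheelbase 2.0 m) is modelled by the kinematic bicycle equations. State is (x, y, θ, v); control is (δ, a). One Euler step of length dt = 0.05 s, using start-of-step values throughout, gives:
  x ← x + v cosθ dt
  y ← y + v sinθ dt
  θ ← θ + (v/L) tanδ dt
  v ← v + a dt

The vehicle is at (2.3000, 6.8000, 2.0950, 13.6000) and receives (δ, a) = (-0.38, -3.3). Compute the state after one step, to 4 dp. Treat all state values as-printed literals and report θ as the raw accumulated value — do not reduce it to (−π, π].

x' = 2.3000 + 13.6000·cos(2.0950)·0.05 = 1.9596
y' = 6.8000 + 13.6000·sin(2.0950)·0.05 = 7.3887
θ' = 2.0950 + (13.6000/2.0)·tan(-0.38)·0.05 = 1.9592
v' = 13.6000 − 3.3000·0.05 = 13.4350

(1.9596, 7.3887, 1.9592, 13.4350)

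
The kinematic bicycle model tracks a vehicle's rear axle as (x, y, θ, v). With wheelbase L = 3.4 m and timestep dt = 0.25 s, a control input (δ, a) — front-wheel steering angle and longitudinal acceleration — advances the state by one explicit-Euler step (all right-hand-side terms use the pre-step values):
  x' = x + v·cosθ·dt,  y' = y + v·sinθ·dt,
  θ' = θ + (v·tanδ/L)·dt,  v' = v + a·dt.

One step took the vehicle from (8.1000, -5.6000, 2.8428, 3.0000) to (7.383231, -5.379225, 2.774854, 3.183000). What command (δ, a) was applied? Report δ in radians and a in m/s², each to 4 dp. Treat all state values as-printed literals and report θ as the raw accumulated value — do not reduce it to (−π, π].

a = (v'−v)/dt = (0.183000)/0.25 = 0.7320
Δθ = θ'−θ = -0.067946;  (v·dt/L) = 3.0000·0.25/3.4 = 0.220588
tan δ = Δθ·L/(v·dt) = -0.308022  →  δ = -0.2988

δ = -0.2988, a = 0.7320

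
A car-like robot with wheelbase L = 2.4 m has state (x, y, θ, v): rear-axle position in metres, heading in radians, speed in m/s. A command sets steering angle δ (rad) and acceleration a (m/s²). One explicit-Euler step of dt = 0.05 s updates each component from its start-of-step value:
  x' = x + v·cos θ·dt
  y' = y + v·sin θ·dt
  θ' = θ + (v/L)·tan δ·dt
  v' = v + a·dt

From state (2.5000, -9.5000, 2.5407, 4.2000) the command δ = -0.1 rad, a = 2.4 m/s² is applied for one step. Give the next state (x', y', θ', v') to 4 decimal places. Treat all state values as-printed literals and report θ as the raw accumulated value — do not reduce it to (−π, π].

x' = 2.5000 + 4.2000·cos(2.5407)·0.05 = 2.3268
y' = -9.5000 + 4.2000·sin(2.5407)·0.05 = -9.3813
θ' = 2.5407 + (4.2000/2.4)·tan(-0.1)·0.05 = 2.5319
v' = 4.2000 + 2.4000·0.05 = 4.3200

(2.3268, -9.3813, 2.5319, 4.3200)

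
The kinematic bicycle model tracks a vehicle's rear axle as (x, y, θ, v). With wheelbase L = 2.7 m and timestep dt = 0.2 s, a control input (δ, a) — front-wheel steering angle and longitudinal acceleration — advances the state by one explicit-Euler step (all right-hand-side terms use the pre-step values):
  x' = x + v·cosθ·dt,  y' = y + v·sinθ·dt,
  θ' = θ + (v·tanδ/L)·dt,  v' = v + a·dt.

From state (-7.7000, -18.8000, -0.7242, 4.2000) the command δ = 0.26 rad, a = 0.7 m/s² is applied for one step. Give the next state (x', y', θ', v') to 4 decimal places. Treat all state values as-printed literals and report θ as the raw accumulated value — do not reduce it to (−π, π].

x' = -7.7000 + 4.2000·cos(-0.7242)·0.2 = -7.0708
y' = -18.8000 + 4.2000·sin(-0.7242)·0.2 = -19.3565
θ' = -0.7242 + (4.2000/2.7)·tan(0.26)·0.2 = -0.6414
v' = 4.2000 + 0.7000·0.2 = 4.3400

(-7.0708, -19.3565, -0.6414, 4.3400)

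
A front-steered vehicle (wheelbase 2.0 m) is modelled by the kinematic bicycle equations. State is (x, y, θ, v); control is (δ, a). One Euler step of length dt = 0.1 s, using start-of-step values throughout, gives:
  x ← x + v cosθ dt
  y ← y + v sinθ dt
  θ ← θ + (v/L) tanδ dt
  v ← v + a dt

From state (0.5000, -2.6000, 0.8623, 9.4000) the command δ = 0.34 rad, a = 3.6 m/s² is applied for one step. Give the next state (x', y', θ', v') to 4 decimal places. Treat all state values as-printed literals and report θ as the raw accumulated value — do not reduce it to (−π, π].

(1.1117, -1.8862, 1.0286, 9.7600)

x' = 0.5000 + 9.4000·cos(0.8623)·0.1 = 1.1117
y' = -2.6000 + 9.4000·sin(0.8623)·0.1 = -1.8862
θ' = 0.8623 + (9.4000/2.0)·tan(0.34)·0.1 = 1.0286
v' = 9.4000 + 3.6000·0.1 = 9.7600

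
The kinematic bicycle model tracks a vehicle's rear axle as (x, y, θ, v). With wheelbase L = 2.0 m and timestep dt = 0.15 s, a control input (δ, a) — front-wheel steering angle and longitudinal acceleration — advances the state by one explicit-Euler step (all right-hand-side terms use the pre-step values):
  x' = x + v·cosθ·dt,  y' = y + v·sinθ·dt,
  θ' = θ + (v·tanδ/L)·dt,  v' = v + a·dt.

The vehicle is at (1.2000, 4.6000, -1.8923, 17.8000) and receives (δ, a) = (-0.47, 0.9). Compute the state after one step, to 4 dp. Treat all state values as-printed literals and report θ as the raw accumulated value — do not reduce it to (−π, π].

(0.3563, 2.0668, -2.5704, 17.9350)

x' = 1.2000 + 17.8000·cos(-1.8923)·0.15 = 0.3563
y' = 4.6000 + 17.8000·sin(-1.8923)·0.15 = 2.0668
θ' = -1.8923 + (17.8000/2.0)·tan(-0.47)·0.15 = -2.5704
v' = 17.8000 + 0.9000·0.15 = 17.9350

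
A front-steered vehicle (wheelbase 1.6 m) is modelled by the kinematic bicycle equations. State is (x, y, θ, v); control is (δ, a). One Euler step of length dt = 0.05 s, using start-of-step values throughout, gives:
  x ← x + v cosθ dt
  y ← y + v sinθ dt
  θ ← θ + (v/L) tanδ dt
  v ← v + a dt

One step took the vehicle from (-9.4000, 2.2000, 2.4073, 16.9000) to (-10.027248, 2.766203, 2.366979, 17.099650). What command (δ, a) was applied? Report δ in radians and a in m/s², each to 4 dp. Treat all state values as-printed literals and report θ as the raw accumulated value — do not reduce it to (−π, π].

a = (v'−v)/dt = (0.199650)/0.05 = 3.9930
Δθ = θ'−θ = -0.040321;  (v·dt/L) = 16.9000·0.05/1.6 = 0.528125
tan δ = Δθ·L/(v·dt) = -0.076347  →  δ = -0.0762

δ = -0.0762, a = 3.9930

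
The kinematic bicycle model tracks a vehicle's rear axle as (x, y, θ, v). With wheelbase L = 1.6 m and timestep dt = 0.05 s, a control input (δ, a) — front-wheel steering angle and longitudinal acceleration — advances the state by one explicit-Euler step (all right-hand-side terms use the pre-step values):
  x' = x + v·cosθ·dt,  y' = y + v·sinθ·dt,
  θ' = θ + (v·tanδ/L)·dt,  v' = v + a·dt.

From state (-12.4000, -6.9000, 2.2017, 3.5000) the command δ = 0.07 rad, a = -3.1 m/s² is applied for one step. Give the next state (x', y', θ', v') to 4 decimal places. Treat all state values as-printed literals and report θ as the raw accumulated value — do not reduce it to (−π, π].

(-12.5032, -6.7587, 2.2094, 3.3450)

x' = -12.4000 + 3.5000·cos(2.2017)·0.05 = -12.5032
y' = -6.9000 + 3.5000·sin(2.2017)·0.05 = -6.7587
θ' = 2.2017 + (3.5000/1.6)·tan(0.07)·0.05 = 2.2094
v' = 3.5000 − 3.1000·0.05 = 3.3450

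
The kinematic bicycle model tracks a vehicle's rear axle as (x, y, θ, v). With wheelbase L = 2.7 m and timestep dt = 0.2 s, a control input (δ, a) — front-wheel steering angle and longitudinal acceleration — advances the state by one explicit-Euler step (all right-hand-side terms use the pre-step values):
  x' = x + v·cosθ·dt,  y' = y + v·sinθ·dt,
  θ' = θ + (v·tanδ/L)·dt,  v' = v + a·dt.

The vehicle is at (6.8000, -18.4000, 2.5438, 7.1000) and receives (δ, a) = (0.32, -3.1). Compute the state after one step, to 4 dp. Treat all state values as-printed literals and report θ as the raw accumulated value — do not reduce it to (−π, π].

x' = 6.8000 + 7.1000·cos(2.5438)·0.2 = 5.6263
y' = -18.4000 + 7.1000·sin(2.5438)·0.2 = -17.6008
θ' = 2.5438 + (7.1000/2.7)·tan(0.32)·0.2 = 2.7181
v' = 7.1000 − 3.1000·0.2 = 6.4800

(5.6263, -17.6008, 2.7181, 6.4800)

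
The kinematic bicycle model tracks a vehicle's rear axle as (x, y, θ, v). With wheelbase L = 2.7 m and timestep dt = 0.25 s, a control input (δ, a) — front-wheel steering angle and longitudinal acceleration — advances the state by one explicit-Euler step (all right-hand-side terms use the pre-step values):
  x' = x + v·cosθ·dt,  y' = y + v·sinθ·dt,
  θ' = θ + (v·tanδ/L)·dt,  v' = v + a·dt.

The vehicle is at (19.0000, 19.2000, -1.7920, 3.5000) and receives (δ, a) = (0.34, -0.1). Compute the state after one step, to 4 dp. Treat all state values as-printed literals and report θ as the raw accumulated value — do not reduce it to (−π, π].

(18.8080, 18.3463, -1.6774, 3.4750)

x' = 19.0000 + 3.5000·cos(-1.7920)·0.25 = 18.8080
y' = 19.2000 + 3.5000·sin(-1.7920)·0.25 = 18.3463
θ' = -1.7920 + (3.5000/2.7)·tan(0.34)·0.25 = -1.6774
v' = 3.5000 − 0.1000·0.25 = 3.4750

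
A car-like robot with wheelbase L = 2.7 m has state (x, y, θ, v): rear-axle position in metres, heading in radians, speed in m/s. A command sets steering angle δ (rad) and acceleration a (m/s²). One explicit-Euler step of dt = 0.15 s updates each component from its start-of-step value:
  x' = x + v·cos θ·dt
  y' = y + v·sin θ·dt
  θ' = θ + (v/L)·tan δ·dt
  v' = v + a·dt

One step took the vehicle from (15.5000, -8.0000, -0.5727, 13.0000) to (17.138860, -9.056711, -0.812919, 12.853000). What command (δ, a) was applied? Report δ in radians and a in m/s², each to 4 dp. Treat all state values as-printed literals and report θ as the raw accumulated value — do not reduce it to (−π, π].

δ = -0.3211, a = -0.9800

a = (v'−v)/dt = (-0.147000)/0.15 = -0.9800
Δθ = θ'−θ = -0.240219;  (v·dt/L) = 13.0000·0.15/2.7 = 0.722222
tan δ = Δθ·L/(v·dt) = -0.332611  →  δ = -0.3211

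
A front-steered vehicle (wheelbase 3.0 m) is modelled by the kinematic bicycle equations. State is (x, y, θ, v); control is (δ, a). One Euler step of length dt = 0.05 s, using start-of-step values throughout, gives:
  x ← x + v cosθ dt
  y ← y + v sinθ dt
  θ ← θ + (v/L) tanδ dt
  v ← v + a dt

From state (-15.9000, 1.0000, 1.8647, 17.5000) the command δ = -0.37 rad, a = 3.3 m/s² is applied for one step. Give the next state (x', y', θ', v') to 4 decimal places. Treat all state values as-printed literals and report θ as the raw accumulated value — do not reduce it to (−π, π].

(-16.1535, 1.8375, 1.7516, 17.6650)

x' = -15.9000 + 17.5000·cos(1.8647)·0.05 = -16.1535
y' = 1.0000 + 17.5000·sin(1.8647)·0.05 = 1.8375
θ' = 1.8647 + (17.5000/3.0)·tan(-0.37)·0.05 = 1.7516
v' = 17.5000 + 3.3000·0.05 = 17.6650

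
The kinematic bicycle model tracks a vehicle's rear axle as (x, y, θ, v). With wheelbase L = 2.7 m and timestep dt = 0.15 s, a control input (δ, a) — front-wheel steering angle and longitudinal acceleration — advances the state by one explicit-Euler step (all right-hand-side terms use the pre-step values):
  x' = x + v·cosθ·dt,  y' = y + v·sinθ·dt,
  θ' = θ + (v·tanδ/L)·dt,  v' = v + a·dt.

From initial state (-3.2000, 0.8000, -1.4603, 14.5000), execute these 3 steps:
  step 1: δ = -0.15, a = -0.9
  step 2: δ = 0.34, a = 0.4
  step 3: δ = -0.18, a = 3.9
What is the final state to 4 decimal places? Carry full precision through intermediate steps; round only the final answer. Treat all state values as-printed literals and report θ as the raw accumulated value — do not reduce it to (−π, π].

after step 1 (δ=-0.15, a=-0.9): (-2.960159, -1.361736, -1.582048, 14.365000)
after step 2 (δ=0.34, a=0.4): (-2.984403, -3.516349, -1.299746, 14.425000)
after step 3 (δ=-0.18, a=3.9): (-2.405073, -5.601101, -1.445574, 15.010000)

(-2.4051, -5.6011, -1.4456, 15.0100)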